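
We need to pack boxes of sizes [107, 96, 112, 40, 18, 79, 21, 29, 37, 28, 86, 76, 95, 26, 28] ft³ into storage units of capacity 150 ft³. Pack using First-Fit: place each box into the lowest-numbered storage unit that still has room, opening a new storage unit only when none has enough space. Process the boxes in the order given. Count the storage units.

7

Put 107 ft³ in storage unit 1; 43 ft³ remain.
Put 96 ft³ in storage unit 2; 54 ft³ remain.
Put 112 ft³ in storage unit 3; 38 ft³ remain.
Put 40 ft³ in storage unit 1; 3 ft³ remain.
Put 18 ft³ in storage unit 2; 36 ft³ remain.
Put 79 ft³ in storage unit 4; 71 ft³ remain.
Put 21 ft³ in storage unit 2; 15 ft³ remain.
Put 29 ft³ in storage unit 3; 9 ft³ remain.
Put 37 ft³ in storage unit 4; 34 ft³ remain.
Put 28 ft³ in storage unit 4; 6 ft³ remain.
Put 86 ft³ in storage unit 5; 64 ft³ remain.
Put 76 ft³ in storage unit 6; 74 ft³ remain.
Put 95 ft³ in storage unit 7; 55 ft³ remain.
Put 26 ft³ in storage unit 5; 38 ft³ remain.
Put 28 ft³ in storage unit 5; 10 ft³ remain.
Final storage units: [107,40] [96,18,21] [112,29] [79,37,28] [86,26,28] [76] [95].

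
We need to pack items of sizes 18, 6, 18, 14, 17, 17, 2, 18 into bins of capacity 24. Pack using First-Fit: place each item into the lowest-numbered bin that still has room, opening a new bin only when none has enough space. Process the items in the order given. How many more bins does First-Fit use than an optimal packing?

0

First-Fit: [18,6] [18,2] [14] [17] [17] [18] → 6 bins.
6 items exceed 12 (half the capacity), and no two of those can share a bin, so at least 6 bins are needed.
So 6 is already optimal.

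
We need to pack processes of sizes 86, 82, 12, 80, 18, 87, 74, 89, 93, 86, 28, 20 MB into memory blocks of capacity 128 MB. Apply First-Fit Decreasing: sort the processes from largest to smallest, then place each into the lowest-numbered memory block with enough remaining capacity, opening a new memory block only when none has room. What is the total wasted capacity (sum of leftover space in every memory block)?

269

Sorted descending: 93, 89, 87, 86, 86, 82, 80, 74, 28, 20, 18, 12.
Put 93 MB in memory block 1; 35 MB remain.
Put 89 MB in memory block 2; 39 MB remain.
Put 87 MB in memory block 3; 41 MB remain.
Put 86 MB in memory block 4; 42 MB remain.
Put 86 MB in memory block 5; 42 MB remain.
Put 82 MB in memory block 6; 46 MB remain.
Put 80 MB in memory block 7; 48 MB remain.
Put 74 MB in memory block 8; 54 MB remain.
Put 28 MB in memory block 1; 7 MB remain.
Put 20 MB in memory block 2; 19 MB remain.
Put 18 MB in memory block 2; 1 MB remain.
Put 12 MB in memory block 3; 29 MB remain.
8 memory blocks × 128 MB = 1024 MB; used 755 MB; unused 269 MB.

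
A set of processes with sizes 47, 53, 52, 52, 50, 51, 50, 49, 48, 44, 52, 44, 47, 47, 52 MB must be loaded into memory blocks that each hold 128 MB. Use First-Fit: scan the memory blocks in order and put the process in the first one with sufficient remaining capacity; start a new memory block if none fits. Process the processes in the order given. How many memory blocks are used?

47 MB → memory block 1 (remaining 81 MB)
53 MB → memory block 1 (remaining 28 MB)
52 MB → memory block 2 (remaining 76 MB)
52 MB → memory block 2 (remaining 24 MB)
50 MB → memory block 3 (remaining 78 MB)
51 MB → memory block 3 (remaining 27 MB)
50 MB → memory block 4 (remaining 78 MB)
49 MB → memory block 4 (remaining 29 MB)
48 MB → memory block 5 (remaining 80 MB)
44 MB → memory block 5 (remaining 36 MB)
52 MB → memory block 6 (remaining 76 MB)
44 MB → memory block 6 (remaining 32 MB)
47 MB → memory block 7 (remaining 81 MB)
47 MB → memory block 7 (remaining 34 MB)
52 MB → memory block 8 (remaining 76 MB)
Final memory blocks: [47,53] [52,52] [50,51] [50,49] [48,44] [52,44] [47,47] [52].

8 memory blocks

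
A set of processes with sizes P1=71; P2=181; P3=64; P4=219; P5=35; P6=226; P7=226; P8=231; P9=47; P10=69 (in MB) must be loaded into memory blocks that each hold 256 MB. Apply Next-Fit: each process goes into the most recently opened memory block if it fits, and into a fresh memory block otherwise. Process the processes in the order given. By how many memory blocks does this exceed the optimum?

Next-Fit: [71,181] [64] [219,35] [226] [226] [231] [47,69] → 7 memory blocks.
Total size 1369 MB; any packing needs at least ⌈1369/256⌉ = 6 memory blocks.
An optimal packing achieves that bound: [231] [226] [226] [219,35] [181,71] [69,64,47] → 6 memory blocks.
Excess: 7 − 6 = 1.

1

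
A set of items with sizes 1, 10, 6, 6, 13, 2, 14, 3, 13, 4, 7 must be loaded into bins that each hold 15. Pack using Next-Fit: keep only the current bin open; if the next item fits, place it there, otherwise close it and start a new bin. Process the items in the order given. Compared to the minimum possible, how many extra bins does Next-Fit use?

Next-Fit: [1,10] [6,6] [13,2] [14] [3] [13] [4,7] → 7 bins.
Total size 79; any packing needs at least ⌈79/15⌉ = 6 bins.
An optimal packing achieves that bound: [14,1] [13,2] [13] [10,4] [7,6] [6,3] → 6 bins.
Excess: 7 − 6 = 1.

1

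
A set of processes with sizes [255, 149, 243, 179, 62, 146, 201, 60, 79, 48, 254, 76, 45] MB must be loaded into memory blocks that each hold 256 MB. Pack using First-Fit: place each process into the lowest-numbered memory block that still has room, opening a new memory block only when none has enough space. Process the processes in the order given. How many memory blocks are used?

255 MB → memory block 1 (remaining 1 MB)
149 MB → memory block 2 (remaining 107 MB)
243 MB → memory block 3 (remaining 13 MB)
179 MB → memory block 4 (remaining 77 MB)
62 MB → memory block 2 (remaining 45 MB)
146 MB → memory block 5 (remaining 110 MB)
201 MB → memory block 6 (remaining 55 MB)
60 MB → memory block 4 (remaining 17 MB)
79 MB → memory block 5 (remaining 31 MB)
48 MB → memory block 6 (remaining 7 MB)
254 MB → memory block 7 (remaining 2 MB)
76 MB → memory block 8 (remaining 180 MB)
45 MB → memory block 2 (remaining 0 MB)

8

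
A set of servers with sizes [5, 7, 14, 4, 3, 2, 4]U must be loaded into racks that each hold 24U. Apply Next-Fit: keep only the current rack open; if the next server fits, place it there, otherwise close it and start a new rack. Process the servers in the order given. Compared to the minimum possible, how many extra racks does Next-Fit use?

Next-Fit: [5,7] [14,4,3,2] [4] → 3 racks.
Total size 39U; any packing needs at least ⌈39/24⌉ = 2 racks.
An optimal packing achieves that bound: [14,7,3] [5,4,4,2] → 2 racks.
Excess: 3 − 2 = 1.

1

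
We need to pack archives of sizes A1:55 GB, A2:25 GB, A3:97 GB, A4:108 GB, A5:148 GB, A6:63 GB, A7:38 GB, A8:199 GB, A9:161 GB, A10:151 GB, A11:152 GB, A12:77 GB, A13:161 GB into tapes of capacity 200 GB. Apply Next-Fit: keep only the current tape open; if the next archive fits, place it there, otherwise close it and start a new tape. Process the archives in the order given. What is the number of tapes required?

tape 1: place A1 (55 GB), 145 GB left
tape 1: place A2 (25 GB), 120 GB left
tape 1: place A3 (97 GB), 23 GB left
tape 2: place A4 (108 GB), 92 GB left
tape 3: place A5 (148 GB), 52 GB left
tape 4: place A6 (63 GB), 137 GB left
tape 4: place A7 (38 GB), 99 GB left
tape 5: place A8 (199 GB), 1 GB left
tape 6: place A9 (161 GB), 39 GB left
tape 7: place A10 (151 GB), 49 GB left
tape 8: place A11 (152 GB), 48 GB left
tape 9: place A12 (77 GB), 123 GB left
tape 10: place A13 (161 GB), 39 GB left
Final tapes: [55,25,97] [108] [148] [63,38] [199] [161] [151] [152] [77] [161].

10 tapes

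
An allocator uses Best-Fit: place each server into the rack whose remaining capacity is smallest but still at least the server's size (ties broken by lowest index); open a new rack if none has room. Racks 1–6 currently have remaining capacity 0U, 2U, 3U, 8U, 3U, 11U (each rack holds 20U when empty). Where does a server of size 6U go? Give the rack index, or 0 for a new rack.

Racks with room: rack 4 (8U), rack 6 (11U).
Tightest fit is rack 4 with 8U free.

4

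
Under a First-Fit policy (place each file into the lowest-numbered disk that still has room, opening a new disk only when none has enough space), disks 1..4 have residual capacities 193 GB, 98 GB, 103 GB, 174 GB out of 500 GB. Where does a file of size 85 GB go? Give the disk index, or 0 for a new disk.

Disks with room: disk 1 (193 GB), disk 2 (98 GB), disk 3 (103 GB), disk 4 (174 GB).
The first with room is disk 1.

1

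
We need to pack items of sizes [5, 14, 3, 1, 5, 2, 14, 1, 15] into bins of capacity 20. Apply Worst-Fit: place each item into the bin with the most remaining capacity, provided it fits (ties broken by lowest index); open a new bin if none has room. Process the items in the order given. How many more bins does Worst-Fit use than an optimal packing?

Worst-Fit: [5,14] [3,1,5,2,1] [14] [15] → 4 bins.
Total size 60; any packing needs at least ⌈60/20⌉ = 3 bins.
An optimal packing achieves that bound: [15,5] [14,5,1] [14,3,2,1] → 3 bins.
Excess: 4 − 3 = 1.

1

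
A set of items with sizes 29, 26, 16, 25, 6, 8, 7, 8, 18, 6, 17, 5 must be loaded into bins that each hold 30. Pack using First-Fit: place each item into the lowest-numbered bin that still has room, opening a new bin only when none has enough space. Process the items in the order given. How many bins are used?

bin 1: place 29, 1 left
bin 2: place 26, 4 left
bin 3: place 16, 14 left
bin 4: place 25, 5 left
bin 3: place 6, 8 left
bin 3: place 8, 0 left
bin 5: place 7, 23 left
bin 5: place 8, 15 left
bin 6: place 18, 12 left
bin 5: place 6, 9 left
bin 7: place 17, 13 left
bin 4: place 5, 0 left

7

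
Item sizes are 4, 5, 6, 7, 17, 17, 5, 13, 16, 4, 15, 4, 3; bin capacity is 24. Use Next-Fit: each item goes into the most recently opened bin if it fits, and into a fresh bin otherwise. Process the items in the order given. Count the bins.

Put 4 in bin 1; 20 remain.
Put 5 in bin 1; 15 remain.
Put 6 in bin 1; 9 remain.
Put 7 in bin 1; 2 remain.
Put 17 in bin 2; 7 remain.
Put 17 in bin 3; 7 remain.
Put 5 in bin 3; 2 remain.
Put 13 in bin 4; 11 remain.
Put 16 in bin 5; 8 remain.
Put 4 in bin 5; 4 remain.
Put 15 in bin 6; 9 remain.
Put 4 in bin 6; 5 remain.
Put 3 in bin 6; 2 remain.
Final bins: [4,5,6,7] [17] [17,5] [13] [16,4] [15,4,3].

6 bins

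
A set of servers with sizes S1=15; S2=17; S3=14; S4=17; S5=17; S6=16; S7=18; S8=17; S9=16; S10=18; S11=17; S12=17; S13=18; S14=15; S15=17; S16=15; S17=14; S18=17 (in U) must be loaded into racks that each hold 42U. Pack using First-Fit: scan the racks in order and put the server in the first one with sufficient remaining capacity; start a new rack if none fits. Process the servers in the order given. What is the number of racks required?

rack 1: place S1 (15U), 27U left
rack 1: place S2 (17U), 10U left
rack 2: place S3 (14U), 28U left
rack 2: place S4 (17U), 11U left
rack 3: place S5 (17U), 25U left
rack 3: place S6 (16U), 9U left
rack 4: place S7 (18U), 24U left
rack 4: place S8 (17U), 7U left
rack 5: place S9 (16U), 26U left
rack 5: place S10 (18U), 8U left
rack 6: place S11 (17U), 25U left
rack 6: place S12 (17U), 8U left
rack 7: place S13 (18U), 24U left
rack 7: place S14 (15U), 9U left
rack 8: place S15 (17U), 25U left
rack 8: place S16 (15U), 10U left
rack 9: place S17 (14U), 28U left
rack 9: place S18 (17U), 11U left

9 racks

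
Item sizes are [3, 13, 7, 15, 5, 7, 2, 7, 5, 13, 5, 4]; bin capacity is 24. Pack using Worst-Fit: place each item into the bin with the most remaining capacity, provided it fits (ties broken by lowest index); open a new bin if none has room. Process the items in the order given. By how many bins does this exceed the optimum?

0

Worst-Fit: [3,13,7] [15,5] [7,2,7,5] [13,5,4] → 4 bins.
Total size 86; any packing needs at least ⌈86/24⌉ = 4 bins.
So 4 is already optimal.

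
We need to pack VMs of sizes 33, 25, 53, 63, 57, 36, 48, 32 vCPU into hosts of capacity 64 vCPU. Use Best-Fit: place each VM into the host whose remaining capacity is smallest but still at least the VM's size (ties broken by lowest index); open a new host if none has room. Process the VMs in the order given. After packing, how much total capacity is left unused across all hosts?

33 vCPU → host 1 (remaining 31 vCPU)
25 vCPU → host 1 (remaining 6 vCPU)
53 vCPU → host 2 (remaining 11 vCPU)
63 vCPU → host 3 (remaining 1 vCPU)
57 vCPU → host 4 (remaining 7 vCPU)
36 vCPU → host 5 (remaining 28 vCPU)
48 vCPU → host 6 (remaining 16 vCPU)
32 vCPU → host 7 (remaining 32 vCPU)
7 hosts × 64 vCPU = 448 vCPU; used 347 vCPU; unused 101 vCPU.

101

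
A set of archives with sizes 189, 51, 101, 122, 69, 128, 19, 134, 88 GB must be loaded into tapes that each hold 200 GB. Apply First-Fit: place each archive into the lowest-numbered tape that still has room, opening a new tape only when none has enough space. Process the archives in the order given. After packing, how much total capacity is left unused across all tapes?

189 GB → tape 1 (remaining 11 GB)
51 GB → tape 2 (remaining 149 GB)
101 GB → tape 2 (remaining 48 GB)
122 GB → tape 3 (remaining 78 GB)
69 GB → tape 3 (remaining 9 GB)
128 GB → tape 4 (remaining 72 GB)
19 GB → tape 2 (remaining 29 GB)
134 GB → tape 5 (remaining 66 GB)
88 GB → tape 6 (remaining 112 GB)
6 tapes × 200 GB = 1200 GB; used 901 GB; unused 299 GB.

299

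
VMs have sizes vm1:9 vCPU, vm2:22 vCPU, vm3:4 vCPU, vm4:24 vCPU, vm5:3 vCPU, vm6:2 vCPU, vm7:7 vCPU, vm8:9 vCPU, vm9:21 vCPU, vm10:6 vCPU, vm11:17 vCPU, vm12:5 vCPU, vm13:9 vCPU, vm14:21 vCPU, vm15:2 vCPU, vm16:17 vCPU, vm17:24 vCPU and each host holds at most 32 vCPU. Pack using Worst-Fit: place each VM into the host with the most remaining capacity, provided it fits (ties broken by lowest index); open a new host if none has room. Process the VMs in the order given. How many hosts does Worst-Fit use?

8

Put vm1 (9 vCPU) in host 1; 23 vCPU remain.
Put vm2 (22 vCPU) in host 1; 1 vCPU remain.
Put vm3 (4 vCPU) in host 2; 28 vCPU remain.
Put vm4 (24 vCPU) in host 2; 4 vCPU remain.
Put vm5 (3 vCPU) in host 2; 1 vCPU remain.
Put vm6 (2 vCPU) in host 3; 30 vCPU remain.
Put vm7 (7 vCPU) in host 3; 23 vCPU remain.
Put vm8 (9 vCPU) in host 3; 14 vCPU remain.
Put vm9 (21 vCPU) in host 4; 11 vCPU remain.
Put vm10 (6 vCPU) in host 3; 8 vCPU remain.
Put vm11 (17 vCPU) in host 5; 15 vCPU remain.
Put vm12 (5 vCPU) in host 5; 10 vCPU remain.
Put vm13 (9 vCPU) in host 4; 2 vCPU remain.
Put vm14 (21 vCPU) in host 6; 11 vCPU remain.
Put vm15 (2 vCPU) in host 6; 9 vCPU remain.
Put vm16 (17 vCPU) in host 7; 15 vCPU remain.
Put vm17 (24 vCPU) in host 8; 8 vCPU remain.
Final hosts: [9,22] [4,24,3] [2,7,9,6] [21,9] [17,5] [21,2] [17] [24].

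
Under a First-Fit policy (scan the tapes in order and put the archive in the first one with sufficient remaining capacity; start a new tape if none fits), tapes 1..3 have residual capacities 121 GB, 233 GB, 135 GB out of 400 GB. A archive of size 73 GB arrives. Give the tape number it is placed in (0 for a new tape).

1

Tapes with room: tape 1 (121 GB), tape 2 (233 GB), tape 3 (135 GB).
The first with room is tape 1.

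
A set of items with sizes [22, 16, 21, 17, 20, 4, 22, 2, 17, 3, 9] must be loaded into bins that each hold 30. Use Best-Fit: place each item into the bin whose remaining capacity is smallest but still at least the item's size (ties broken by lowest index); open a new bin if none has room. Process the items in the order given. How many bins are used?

bin 1: place 22, 8 left
bin 2: place 16, 14 left
bin 3: place 21, 9 left
bin 4: place 17, 13 left
bin 5: place 20, 10 left
bin 1: place 4, 4 left
bin 6: place 22, 8 left
bin 1: place 2, 2 left
bin 7: place 17, 13 left
bin 6: place 3, 5 left
bin 3: place 9, 0 left
Final bins: [22,4,2] [16] [21,9] [17] [20] [22,3] [17].

7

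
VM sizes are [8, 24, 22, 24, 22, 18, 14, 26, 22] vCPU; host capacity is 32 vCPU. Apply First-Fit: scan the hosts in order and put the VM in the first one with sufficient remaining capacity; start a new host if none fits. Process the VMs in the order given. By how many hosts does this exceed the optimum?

First-Fit: [8,24] [22] [24] [22] [18,14] [26] [22] → 7 hosts.
7 VMs exceed 16 vCPU (half the capacity), and no two of those can share a host, so at least 7 hosts are needed.
So 7 is already optimal.

0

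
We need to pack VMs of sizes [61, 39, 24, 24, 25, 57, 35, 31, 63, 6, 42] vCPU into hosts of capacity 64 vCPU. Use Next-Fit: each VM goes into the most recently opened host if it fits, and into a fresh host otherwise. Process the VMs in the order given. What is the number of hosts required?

Put 61 vCPU in host 1; 3 vCPU remain.
Put 39 vCPU in host 2; 25 vCPU remain.
Put 24 vCPU in host 2; 1 vCPU remain.
Put 24 vCPU in host 3; 40 vCPU remain.
Put 25 vCPU in host 3; 15 vCPU remain.
Put 57 vCPU in host 4; 7 vCPU remain.
Put 35 vCPU in host 5; 29 vCPU remain.
Put 31 vCPU in host 6; 33 vCPU remain.
Put 63 vCPU in host 7; 1 vCPU remain.
Put 6 vCPU in host 8; 58 vCPU remain.
Put 42 vCPU in host 8; 16 vCPU remain.

8 hosts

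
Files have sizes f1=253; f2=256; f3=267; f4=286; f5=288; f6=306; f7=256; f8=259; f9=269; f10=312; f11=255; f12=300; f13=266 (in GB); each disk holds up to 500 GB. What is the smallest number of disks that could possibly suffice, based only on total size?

8 disks

Total size = 253 + 256 + 267 + 286 + 288 + 306 + 256 + 259 + 269 + 312 + 255 + 300 + 266 = 3573 GB.
⌈3573 / 500⌉ = 8.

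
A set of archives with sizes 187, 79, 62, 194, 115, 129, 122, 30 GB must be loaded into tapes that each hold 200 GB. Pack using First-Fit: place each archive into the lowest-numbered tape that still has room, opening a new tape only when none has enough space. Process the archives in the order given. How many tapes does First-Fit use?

187 GB → tape 1 (remaining 13 GB)
79 GB → tape 2 (remaining 121 GB)
62 GB → tape 2 (remaining 59 GB)
194 GB → tape 3 (remaining 6 GB)
115 GB → tape 4 (remaining 85 GB)
129 GB → tape 5 (remaining 71 GB)
122 GB → tape 6 (remaining 78 GB)
30 GB → tape 2 (remaining 29 GB)

6 tapes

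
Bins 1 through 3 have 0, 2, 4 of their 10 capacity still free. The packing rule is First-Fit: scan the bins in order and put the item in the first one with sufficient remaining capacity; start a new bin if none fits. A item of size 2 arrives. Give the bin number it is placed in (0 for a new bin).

Bins with room: bin 2 (2), bin 3 (4).
The first with room is bin 2.

2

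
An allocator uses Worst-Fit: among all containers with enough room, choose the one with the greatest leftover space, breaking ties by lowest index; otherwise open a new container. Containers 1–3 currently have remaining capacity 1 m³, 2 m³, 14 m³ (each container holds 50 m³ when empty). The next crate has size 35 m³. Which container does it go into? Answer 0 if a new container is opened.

0

No container has ≥ 35 m³ free, so a new container is opened.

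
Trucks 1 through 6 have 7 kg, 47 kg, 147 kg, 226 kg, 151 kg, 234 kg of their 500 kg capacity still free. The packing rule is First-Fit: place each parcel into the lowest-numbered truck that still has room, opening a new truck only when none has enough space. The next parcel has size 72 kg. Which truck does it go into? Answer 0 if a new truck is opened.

3

Trucks with room: truck 3 (147 kg), truck 4 (226 kg), truck 5 (151 kg), truck 6 (234 kg).
The first with room is truck 3.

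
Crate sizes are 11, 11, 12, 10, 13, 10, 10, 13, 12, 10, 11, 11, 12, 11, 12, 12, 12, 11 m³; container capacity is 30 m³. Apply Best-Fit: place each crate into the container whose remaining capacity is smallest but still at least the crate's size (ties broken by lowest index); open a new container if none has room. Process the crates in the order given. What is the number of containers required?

container 1: place 11 m³, 19 m³ left
container 1: place 11 m³, 8 m³ left
container 2: place 12 m³, 18 m³ left
container 2: place 10 m³, 8 m³ left
container 3: place 13 m³, 17 m³ left
container 3: place 10 m³, 7 m³ left
container 4: place 10 m³, 20 m³ left
container 4: place 13 m³, 7 m³ left
container 5: place 12 m³, 18 m³ left
container 5: place 10 m³, 8 m³ left
container 6: place 11 m³, 19 m³ left
container 6: place 11 m³, 8 m³ left
container 7: place 12 m³, 18 m³ left
container 7: place 11 m³, 7 m³ left
container 8: place 12 m³, 18 m³ left
container 8: place 12 m³, 6 m³ left
container 9: place 12 m³, 18 m³ left
container 9: place 11 m³, 7 m³ left

9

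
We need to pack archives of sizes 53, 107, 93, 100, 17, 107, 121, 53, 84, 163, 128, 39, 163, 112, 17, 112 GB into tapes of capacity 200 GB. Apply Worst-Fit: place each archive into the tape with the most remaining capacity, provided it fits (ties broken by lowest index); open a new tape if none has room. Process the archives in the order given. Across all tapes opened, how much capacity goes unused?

531

Put 53 GB in tape 1; 147 GB remain.
Put 107 GB in tape 1; 40 GB remain.
Put 93 GB in tape 2; 107 GB remain.
Put 100 GB in tape 2; 7 GB remain.
Put 17 GB in tape 1; 23 GB remain.
Put 107 GB in tape 3; 93 GB remain.
Put 121 GB in tape 4; 79 GB remain.
Put 53 GB in tape 3; 40 GB remain.
Put 84 GB in tape 5; 116 GB remain.
Put 163 GB in tape 6; 37 GB remain.
Put 128 GB in tape 7; 72 GB remain.
Put 39 GB in tape 5; 77 GB remain.
Put 163 GB in tape 8; 37 GB remain.
Put 112 GB in tape 9; 88 GB remain.
Put 17 GB in tape 9; 71 GB remain.
Put 112 GB in tape 10; 88 GB remain.
10 tapes × 200 GB = 2000 GB; used 1469 GB; unused 531 GB.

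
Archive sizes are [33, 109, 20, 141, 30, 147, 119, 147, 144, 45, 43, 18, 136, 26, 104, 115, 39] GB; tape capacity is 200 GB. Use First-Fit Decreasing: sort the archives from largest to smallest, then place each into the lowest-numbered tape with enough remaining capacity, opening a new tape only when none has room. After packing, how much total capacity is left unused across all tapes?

Sorted descending: 147, 147, 144, 141, 136, 119, 115, 109, 104, 45, 43, 39, 33, 30, 26, 20, 18.
tape 1: place 147 GB, 53 GB left
tape 2: place 147 GB, 53 GB left
tape 3: place 144 GB, 56 GB left
tape 4: place 141 GB, 59 GB left
tape 5: place 136 GB, 64 GB left
tape 6: place 119 GB, 81 GB left
tape 7: place 115 GB, 85 GB left
tape 8: place 109 GB, 91 GB left
tape 9: place 104 GB, 96 GB left
tape 1: place 45 GB, 8 GB left
tape 2: place 43 GB, 10 GB left
tape 3: place 39 GB, 17 GB left
tape 4: place 33 GB, 26 GB left
tape 5: place 30 GB, 34 GB left
tape 4: place 26 GB, 0 GB left
tape 5: place 20 GB, 14 GB left
tape 6: place 18 GB, 63 GB left
9 tapes × 200 GB = 1800 GB; used 1416 GB; unused 384 GB.

384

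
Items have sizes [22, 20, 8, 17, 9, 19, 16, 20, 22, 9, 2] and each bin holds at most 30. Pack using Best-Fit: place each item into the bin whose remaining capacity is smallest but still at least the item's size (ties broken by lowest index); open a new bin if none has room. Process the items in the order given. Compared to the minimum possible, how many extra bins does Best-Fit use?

Best-Fit: [22,8] [20,9] [17] [19] [16] [20,9] [22,2] → 7 bins.
7 items exceed 15 (half the capacity), and no two of those can share a bin, so at least 7 bins are needed.
So 7 is already optimal.

0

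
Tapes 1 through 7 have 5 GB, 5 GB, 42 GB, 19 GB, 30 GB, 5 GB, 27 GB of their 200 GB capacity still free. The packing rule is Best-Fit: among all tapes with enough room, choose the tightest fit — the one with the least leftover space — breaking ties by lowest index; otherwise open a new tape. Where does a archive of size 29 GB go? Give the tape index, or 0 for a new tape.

5

Tapes with room: tape 3 (42 GB), tape 5 (30 GB).
Tightest fit is tape 5 with 30 GB free.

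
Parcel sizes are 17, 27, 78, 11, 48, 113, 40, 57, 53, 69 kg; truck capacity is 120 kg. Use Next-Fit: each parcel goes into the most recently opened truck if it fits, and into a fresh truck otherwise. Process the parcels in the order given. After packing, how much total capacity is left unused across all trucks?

327

17 kg → truck 1 (remaining 103 kg)
27 kg → truck 1 (remaining 76 kg)
78 kg → truck 2 (remaining 42 kg)
11 kg → truck 2 (remaining 31 kg)
48 kg → truck 3 (remaining 72 kg)
113 kg → truck 4 (remaining 7 kg)
40 kg → truck 5 (remaining 80 kg)
57 kg → truck 5 (remaining 23 kg)
53 kg → truck 6 (remaining 67 kg)
69 kg → truck 7 (remaining 51 kg)
7 trucks × 120 kg = 840 kg; used 513 kg; unused 327 kg.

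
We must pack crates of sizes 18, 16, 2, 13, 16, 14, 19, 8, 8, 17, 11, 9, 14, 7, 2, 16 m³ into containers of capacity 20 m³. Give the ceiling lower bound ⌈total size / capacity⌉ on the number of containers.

Total size = 18 + 16 + 2 + 13 + 16 + 14 + 19 + 8 + 8 + 17 + 11 + 9 + 14 + 7 + 2 + 16 = 190 m³.
⌈190 / 20⌉ = 10.

10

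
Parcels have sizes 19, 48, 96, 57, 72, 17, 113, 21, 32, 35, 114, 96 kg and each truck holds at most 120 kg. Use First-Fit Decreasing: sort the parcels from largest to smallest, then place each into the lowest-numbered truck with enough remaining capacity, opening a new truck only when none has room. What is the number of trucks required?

Sorted descending: 114, 113, 96, 96, 72, 57, 48, 35, 32, 21, 19, 17.
114 kg → truck 1 (remaining 6 kg)
113 kg → truck 2 (remaining 7 kg)
96 kg → truck 3 (remaining 24 kg)
96 kg → truck 4 (remaining 24 kg)
72 kg → truck 5 (remaining 48 kg)
57 kg → truck 6 (remaining 63 kg)
48 kg → truck 5 (remaining 0 kg)
35 kg → truck 6 (remaining 28 kg)
32 kg → truck 7 (remaining 88 kg)
21 kg → truck 3 (remaining 3 kg)
19 kg → truck 4 (remaining 5 kg)
17 kg → truck 6 (remaining 11 kg)
Final trucks: [114] [113] [96,21] [96,19] [72,48] [57,35,17] [32].

7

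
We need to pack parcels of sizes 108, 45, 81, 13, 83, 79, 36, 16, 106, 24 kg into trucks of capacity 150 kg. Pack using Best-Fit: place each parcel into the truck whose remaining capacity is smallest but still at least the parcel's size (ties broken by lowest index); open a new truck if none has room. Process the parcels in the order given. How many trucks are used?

truck 1: place 108 kg, 42 kg left
truck 2: place 45 kg, 105 kg left
truck 2: place 81 kg, 24 kg left
truck 2: place 13 kg, 11 kg left
truck 3: place 83 kg, 67 kg left
truck 4: place 79 kg, 71 kg left
truck 1: place 36 kg, 6 kg left
truck 3: place 16 kg, 51 kg left
truck 5: place 106 kg, 44 kg left
truck 5: place 24 kg, 20 kg left

5 trucks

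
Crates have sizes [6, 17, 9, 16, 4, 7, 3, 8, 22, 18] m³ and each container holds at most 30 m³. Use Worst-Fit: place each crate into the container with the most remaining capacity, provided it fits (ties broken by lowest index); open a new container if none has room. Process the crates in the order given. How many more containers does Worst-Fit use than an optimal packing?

Worst-Fit: [6,17,4] [9,16] [7,3,8] [22] [18] → 5 containers.
Total size 110 m³; any packing needs at least ⌈110/30⌉ = 4 containers.
An optimal packing achieves that bound: [22,8] [18,9,3] [17,7,6] [16,4] → 4 containers.
Excess: 5 − 4 = 1.

1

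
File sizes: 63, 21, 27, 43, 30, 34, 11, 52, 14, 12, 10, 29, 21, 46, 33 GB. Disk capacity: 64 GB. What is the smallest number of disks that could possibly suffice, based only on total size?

Total size = 63 + 21 + 27 + 43 + 30 + 34 + 11 + 52 + 14 + 12 + 10 + 29 + 21 + 46 + 33 = 446 GB.
⌈446 / 64⌉ = 7.

7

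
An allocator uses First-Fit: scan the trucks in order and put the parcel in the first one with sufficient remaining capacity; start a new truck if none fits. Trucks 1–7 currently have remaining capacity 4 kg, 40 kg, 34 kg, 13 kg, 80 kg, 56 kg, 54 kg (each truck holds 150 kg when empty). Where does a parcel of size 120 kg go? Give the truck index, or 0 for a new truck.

0

No truck has ≥ 120 kg free, so a new truck is opened.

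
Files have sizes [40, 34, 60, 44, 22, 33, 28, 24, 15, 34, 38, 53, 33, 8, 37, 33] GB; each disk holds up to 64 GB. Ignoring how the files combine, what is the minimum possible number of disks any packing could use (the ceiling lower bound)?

Total size = 40 + 34 + 60 + 44 + 22 + 33 + 28 + 24 + 15 + 34 + 38 + 53 + 33 + 8 + 37 + 33 = 536 GB.
⌈536 / 64⌉ = 9.

9 disks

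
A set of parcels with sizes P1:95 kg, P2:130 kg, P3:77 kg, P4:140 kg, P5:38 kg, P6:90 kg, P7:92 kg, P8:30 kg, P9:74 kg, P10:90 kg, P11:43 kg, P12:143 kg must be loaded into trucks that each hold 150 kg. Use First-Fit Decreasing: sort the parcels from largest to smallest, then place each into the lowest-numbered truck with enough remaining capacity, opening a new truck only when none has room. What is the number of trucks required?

9 trucks

Sorted descending: 143, 140, 130, 95, 92, 90, 90, 77, 74, 43, 38, 30.
143 kg → truck 1 (remaining 7 kg)
140 kg → truck 2 (remaining 10 kg)
130 kg → truck 3 (remaining 20 kg)
95 kg → truck 4 (remaining 55 kg)
92 kg → truck 5 (remaining 58 kg)
90 kg → truck 6 (remaining 60 kg)
90 kg → truck 7 (remaining 60 kg)
77 kg → truck 8 (remaining 73 kg)
74 kg → truck 9 (remaining 76 kg)
43 kg → truck 4 (remaining 12 kg)
38 kg → truck 5 (remaining 20 kg)
30 kg → truck 6 (remaining 30 kg)
Final trucks: [143] [140] [130] [95,43] [92,38] [90,30] [90] [77] [74].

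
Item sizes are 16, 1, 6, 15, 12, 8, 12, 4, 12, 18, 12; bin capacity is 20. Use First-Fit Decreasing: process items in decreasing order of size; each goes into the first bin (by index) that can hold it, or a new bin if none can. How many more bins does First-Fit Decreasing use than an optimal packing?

First-Fit Decreasing: [18,1] [16,4] [15] [12,8] [12,6] [12] [12] → 7 bins.
7 items exceed 10 (half the capacity), and no two of those can share a bin, so at least 7 bins are needed.
So 7 is already optimal.

0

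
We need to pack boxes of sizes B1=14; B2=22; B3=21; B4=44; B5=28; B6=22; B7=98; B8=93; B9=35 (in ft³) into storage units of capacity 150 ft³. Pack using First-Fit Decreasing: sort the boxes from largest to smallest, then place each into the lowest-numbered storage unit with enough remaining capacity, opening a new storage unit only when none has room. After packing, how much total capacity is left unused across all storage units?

Sorted descending: 98, 93, 44, 35, 28, 22, 22, 21, 14.
98 ft³ → storage unit 1 (remaining 52 ft³)
93 ft³ → storage unit 2 (remaining 57 ft³)
44 ft³ → storage unit 1 (remaining 8 ft³)
35 ft³ → storage unit 2 (remaining 22 ft³)
28 ft³ → storage unit 3 (remaining 122 ft³)
22 ft³ → storage unit 2 (remaining 0 ft³)
22 ft³ → storage unit 3 (remaining 100 ft³)
21 ft³ → storage unit 3 (remaining 79 ft³)
14 ft³ → storage unit 3 (remaining 65 ft³)
3 storage units × 150 ft³ = 450 ft³; used 377 ft³; unused 73 ft³.

73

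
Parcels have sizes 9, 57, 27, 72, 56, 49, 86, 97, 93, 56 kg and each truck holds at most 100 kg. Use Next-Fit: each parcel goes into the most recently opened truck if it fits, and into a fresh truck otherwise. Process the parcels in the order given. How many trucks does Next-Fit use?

Put 9 kg in truck 1; 91 kg remain.
Put 57 kg in truck 1; 34 kg remain.
Put 27 kg in truck 1; 7 kg remain.
Put 72 kg in truck 2; 28 kg remain.
Put 56 kg in truck 3; 44 kg remain.
Put 49 kg in truck 4; 51 kg remain.
Put 86 kg in truck 5; 14 kg remain.
Put 97 kg in truck 6; 3 kg remain.
Put 93 kg in truck 7; 7 kg remain.
Put 56 kg in truck 8; 44 kg remain.
Final trucks: [9,57,27] [72] [56] [49] [86] [97] [93] [56].

8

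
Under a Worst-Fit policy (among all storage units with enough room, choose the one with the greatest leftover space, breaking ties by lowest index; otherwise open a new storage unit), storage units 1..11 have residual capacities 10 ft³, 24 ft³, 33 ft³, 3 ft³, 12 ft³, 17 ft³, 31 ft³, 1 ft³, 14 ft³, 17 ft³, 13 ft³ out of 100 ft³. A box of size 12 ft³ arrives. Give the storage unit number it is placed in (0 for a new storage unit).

3

Storage units with room: storage unit 2 (24 ft³), storage unit 3 (33 ft³), storage unit 5 (12 ft³), storage unit 6 (17 ft³), storage unit 7 (31 ft³), storage unit 9 (14 ft³), storage unit 10 (17 ft³), storage unit 11 (13 ft³).
Most room is storage unit 3 with 33 ft³ free.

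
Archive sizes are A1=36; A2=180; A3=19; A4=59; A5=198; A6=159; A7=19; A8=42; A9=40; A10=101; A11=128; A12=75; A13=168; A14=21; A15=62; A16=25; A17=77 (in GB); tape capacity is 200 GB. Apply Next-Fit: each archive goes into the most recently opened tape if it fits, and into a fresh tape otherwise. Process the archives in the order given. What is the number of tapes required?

Put A1 (36 GB) in tape 1; 164 GB remain.
Put A2 (180 GB) in tape 2; 20 GB remain.
Put A3 (19 GB) in tape 2; 1 GB remain.
Put A4 (59 GB) in tape 3; 141 GB remain.
Put A5 (198 GB) in tape 4; 2 GB remain.
Put A6 (159 GB) in tape 5; 41 GB remain.
Put A7 (19 GB) in tape 5; 22 GB remain.
Put A8 (42 GB) in tape 6; 158 GB remain.
Put A9 (40 GB) in tape 6; 118 GB remain.
Put A10 (101 GB) in tape 6; 17 GB remain.
Put A11 (128 GB) in tape 7; 72 GB remain.
Put A12 (75 GB) in tape 8; 125 GB remain.
Put A13 (168 GB) in tape 9; 32 GB remain.
Put A14 (21 GB) in tape 9; 11 GB remain.
Put A15 (62 GB) in tape 10; 138 GB remain.
Put A16 (25 GB) in tape 10; 113 GB remain.
Put A17 (77 GB) in tape 10; 36 GB remain.
Final tapes: [36] [180,19] [59] [198] [159,19] [42,40,101] [128] [75] [168,21] [62,25,77].

10 tapes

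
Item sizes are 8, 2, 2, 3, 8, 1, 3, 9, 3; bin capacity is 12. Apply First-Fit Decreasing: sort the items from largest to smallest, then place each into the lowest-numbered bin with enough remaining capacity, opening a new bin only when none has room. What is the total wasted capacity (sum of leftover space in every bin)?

Sorted descending: 9, 8, 8, 3, 3, 3, 2, 2, 1.
bin 1: place 9, 3 left
bin 2: place 8, 4 left
bin 3: place 8, 4 left
bin 1: place 3, 0 left
bin 2: place 3, 1 left
bin 3: place 3, 1 left
bin 4: place 2, 10 left
bin 4: place 2, 8 left
bin 2: place 1, 0 left
4 bins × 12 = 48; used 39; unused 9.

9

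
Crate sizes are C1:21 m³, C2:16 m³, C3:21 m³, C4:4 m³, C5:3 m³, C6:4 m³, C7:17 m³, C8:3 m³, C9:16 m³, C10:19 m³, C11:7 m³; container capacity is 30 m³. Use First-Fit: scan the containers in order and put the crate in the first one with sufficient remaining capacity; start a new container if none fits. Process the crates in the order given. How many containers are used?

6 containers

Put C1 (21 m³) in container 1; 9 m³ remain.
Put C2 (16 m³) in container 2; 14 m³ remain.
Put C3 (21 m³) in container 3; 9 m³ remain.
Put C4 (4 m³) in container 1; 5 m³ remain.
Put C5 (3 m³) in container 1; 2 m³ remain.
Put C6 (4 m³) in container 2; 10 m³ remain.
Put C7 (17 m³) in container 4; 13 m³ remain.
Put C8 (3 m³) in container 2; 7 m³ remain.
Put C9 (16 m³) in container 5; 14 m³ remain.
Put C10 (19 m³) in container 6; 11 m³ remain.
Put C11 (7 m³) in container 2; 0 m³ remain.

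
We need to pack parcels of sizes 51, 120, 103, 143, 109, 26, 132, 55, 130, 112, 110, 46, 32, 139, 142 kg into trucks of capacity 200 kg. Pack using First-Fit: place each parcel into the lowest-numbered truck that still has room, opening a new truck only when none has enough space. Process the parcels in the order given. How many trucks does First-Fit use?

10 trucks

51 kg → truck 1 (remaining 149 kg)
120 kg → truck 1 (remaining 29 kg)
103 kg → truck 2 (remaining 97 kg)
143 kg → truck 3 (remaining 57 kg)
109 kg → truck 4 (remaining 91 kg)
26 kg → truck 1 (remaining 3 kg)
132 kg → truck 5 (remaining 68 kg)
55 kg → truck 2 (remaining 42 kg)
130 kg → truck 6 (remaining 70 kg)
112 kg → truck 7 (remaining 88 kg)
110 kg → truck 8 (remaining 90 kg)
46 kg → truck 3 (remaining 11 kg)
32 kg → truck 2 (remaining 10 kg)
139 kg → truck 9 (remaining 61 kg)
142 kg → truck 10 (remaining 58 kg)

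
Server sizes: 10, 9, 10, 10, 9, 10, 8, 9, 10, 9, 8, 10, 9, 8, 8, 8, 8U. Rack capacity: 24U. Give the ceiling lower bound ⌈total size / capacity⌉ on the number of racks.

7 racks

Total size = 10 + 9 + 10 + 10 + 9 + 10 + 8 + 9 + 10 + 9 + 8 + 10 + 9 + 8 + 8 + 8 + 8 = 153U.
⌈153 / 24⌉ = 7.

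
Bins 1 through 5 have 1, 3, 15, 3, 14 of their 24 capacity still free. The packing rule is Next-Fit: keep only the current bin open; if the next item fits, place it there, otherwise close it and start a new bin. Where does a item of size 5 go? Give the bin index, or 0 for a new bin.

5

Next-Fit only looks at bin 5, which has 14 free.
5 fits there.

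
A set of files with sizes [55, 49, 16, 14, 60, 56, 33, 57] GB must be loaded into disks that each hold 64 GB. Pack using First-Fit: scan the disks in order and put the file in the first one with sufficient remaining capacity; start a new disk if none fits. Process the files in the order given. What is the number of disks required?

6 disks

Put 55 GB in disk 1; 9 GB remain.
Put 49 GB in disk 2; 15 GB remain.
Put 16 GB in disk 3; 48 GB remain.
Put 14 GB in disk 2; 1 GB remain.
Put 60 GB in disk 4; 4 GB remain.
Put 56 GB in disk 5; 8 GB remain.
Put 33 GB in disk 3; 15 GB remain.
Put 57 GB in disk 6; 7 GB remain.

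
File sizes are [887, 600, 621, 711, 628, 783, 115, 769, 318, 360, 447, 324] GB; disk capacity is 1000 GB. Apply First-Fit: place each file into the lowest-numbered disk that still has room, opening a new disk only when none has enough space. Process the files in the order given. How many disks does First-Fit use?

8

887 GB → disk 1 (remaining 113 GB)
600 GB → disk 2 (remaining 400 GB)
621 GB → disk 3 (remaining 379 GB)
711 GB → disk 4 (remaining 289 GB)
628 GB → disk 5 (remaining 372 GB)
783 GB → disk 6 (remaining 217 GB)
115 GB → disk 2 (remaining 285 GB)
769 GB → disk 7 (remaining 231 GB)
318 GB → disk 3 (remaining 61 GB)
360 GB → disk 5 (remaining 12 GB)
447 GB → disk 8 (remaining 553 GB)
324 GB → disk 8 (remaining 229 GB)
Final disks: [887] [600,115] [621,318] [711] [628,360] [783] [769] [447,324].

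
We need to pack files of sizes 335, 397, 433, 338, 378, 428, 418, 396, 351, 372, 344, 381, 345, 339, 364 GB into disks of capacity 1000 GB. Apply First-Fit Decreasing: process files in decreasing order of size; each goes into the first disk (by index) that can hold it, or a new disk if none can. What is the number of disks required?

Sorted descending: 433, 428, 418, 397, 396, 381, 378, 372, 364, 351, 345, 344, 339, 338, 335.
Put 433 GB in disk 1; 567 GB remain.
Put 428 GB in disk 1; 139 GB remain.
Put 418 GB in disk 2; 582 GB remain.
Put 397 GB in disk 2; 185 GB remain.
Put 396 GB in disk 3; 604 GB remain.
Put 381 GB in disk 3; 223 GB remain.
Put 378 GB in disk 4; 622 GB remain.
Put 372 GB in disk 4; 250 GB remain.
Put 364 GB in disk 5; 636 GB remain.
Put 351 GB in disk 5; 285 GB remain.
Put 345 GB in disk 6; 655 GB remain.
Put 344 GB in disk 6; 311 GB remain.
Put 339 GB in disk 7; 661 GB remain.
Put 338 GB in disk 7; 323 GB remain.
Put 335 GB in disk 8; 665 GB remain.
Final disks: [433,428] [418,397] [396,381] [378,372] [364,351] [345,344] [339,338] [335].

8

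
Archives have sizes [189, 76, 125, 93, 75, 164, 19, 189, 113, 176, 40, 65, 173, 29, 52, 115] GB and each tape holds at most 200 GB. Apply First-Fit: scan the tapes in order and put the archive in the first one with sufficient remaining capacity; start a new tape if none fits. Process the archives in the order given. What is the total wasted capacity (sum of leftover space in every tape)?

189 GB → tape 1 (remaining 11 GB)
76 GB → tape 2 (remaining 124 GB)
125 GB → tape 3 (remaining 75 GB)
93 GB → tape 2 (remaining 31 GB)
75 GB → tape 3 (remaining 0 GB)
164 GB → tape 4 (remaining 36 GB)
19 GB → tape 2 (remaining 12 GB)
189 GB → tape 5 (remaining 11 GB)
113 GB → tape 6 (remaining 87 GB)
176 GB → tape 7 (remaining 24 GB)
40 GB → tape 6 (remaining 47 GB)
65 GB → tape 8 (remaining 135 GB)
173 GB → tape 9 (remaining 27 GB)
29 GB → tape 4 (remaining 7 GB)
52 GB → tape 8 (remaining 83 GB)
115 GB → tape 10 (remaining 85 GB)
10 tapes × 200 GB = 2000 GB; used 1693 GB; unused 307 GB.

307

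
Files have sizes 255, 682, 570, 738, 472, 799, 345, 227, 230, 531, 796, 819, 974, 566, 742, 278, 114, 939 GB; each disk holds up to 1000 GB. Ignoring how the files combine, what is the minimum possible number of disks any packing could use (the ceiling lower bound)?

11 disks

Total size = 255 + 682 + 570 + 738 + 472 + 799 + 345 + 227 + 230 + 531 + 796 + 819 + 974 + 566 + 742 + 278 + 114 + 939 = 10077 GB.
⌈10077 / 1000⌉ = 11.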